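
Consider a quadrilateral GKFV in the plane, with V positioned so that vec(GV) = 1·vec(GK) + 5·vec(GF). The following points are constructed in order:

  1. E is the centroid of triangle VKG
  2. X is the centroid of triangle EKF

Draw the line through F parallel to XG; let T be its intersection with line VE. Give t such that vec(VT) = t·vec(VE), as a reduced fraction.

Assign G = (0, 0), K = (1, 0), F = (0, 1), V = (1, 5) — the answer is frame-independent, so this choice is without loss of generality.
1. E is the centroid of triangle VKG ⇒ E = (2/3, 5/3)
2. X is the centroid of triangle EKF ⇒ X = (5/9, 8/9)
through F parallel to XG: direction (-5/9, -8/9); meets VE at T = (5/7, 15/7)
T = V + t·(E−V) with t = 6/7

t = 6/7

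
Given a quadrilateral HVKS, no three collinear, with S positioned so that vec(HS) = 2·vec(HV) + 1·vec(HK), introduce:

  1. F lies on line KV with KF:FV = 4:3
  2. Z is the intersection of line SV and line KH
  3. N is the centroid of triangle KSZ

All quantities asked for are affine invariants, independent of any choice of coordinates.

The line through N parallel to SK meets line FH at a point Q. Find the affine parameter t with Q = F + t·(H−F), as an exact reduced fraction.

Choose coordinates H = (0, 0), V = (1, 0), K = (0, 1), S = (2, 1).
1. F lies on line KV with KF:FV = 4:3 ⇒ F = (4/7, 3/7)
2. Z is the intersection of line SV and line KH ⇒ Z = (0, -1)
3. N is the centroid of triangle KSZ ⇒ N = (2/3, 1/3)
through N parallel to SK: direction (-2, 0); meets FH at Q = (4/9, 1/3)
Q = F + t·(H−F) with t = 2/9

t = 2/9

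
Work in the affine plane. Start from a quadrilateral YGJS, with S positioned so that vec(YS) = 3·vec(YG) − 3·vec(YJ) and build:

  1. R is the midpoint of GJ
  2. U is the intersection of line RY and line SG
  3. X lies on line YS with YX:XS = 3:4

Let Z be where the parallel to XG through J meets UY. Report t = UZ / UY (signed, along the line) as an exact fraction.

t = 23/33

Assign Y = (0, 0), G = (1, 0), J = (0, 1), S = (3, -3) — the answer is frame-independent, so this choice is without loss of generality.
1. R is the midpoint of GJ ⇒ R = (1/2, 1/2)
2. U is the intersection of line RY and line SG ⇒ U = (3/5, 3/5)
3. X lies on line YS with YX:XS = 3:4 ⇒ X = (9/7, -9/7)
through J parallel to XG: direction (-2/7, 9/7); meets UY at Z = (2/11, 2/11)
Z = U + t·(Y−U) with t = 23/33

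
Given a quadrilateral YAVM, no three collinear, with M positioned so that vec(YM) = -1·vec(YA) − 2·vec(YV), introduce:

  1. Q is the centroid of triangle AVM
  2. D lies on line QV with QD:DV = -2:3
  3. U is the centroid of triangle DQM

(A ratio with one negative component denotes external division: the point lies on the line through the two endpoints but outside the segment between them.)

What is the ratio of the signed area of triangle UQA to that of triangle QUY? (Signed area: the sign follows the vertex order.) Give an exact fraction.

[UQA]:[QUY] = 12

Set Y = (0, 0), A = (1, 0), V = (0, 1), M = (-1, -2); any affine frame gives the same invariant.
1. Q is the centroid of triangle AVM ⇒ Q = (0, -1/3)
2. D lies on line QV with QD:DV = -2:3 ⇒ D = (0, -3)
3. U is the centroid of triangle DQM ⇒ U = (-1/3, -16/9)
2·[UQA] = -4/3, 2·[QUY] = -1/9
[UQA]:[QUY] = -4/3:-1/9 = 12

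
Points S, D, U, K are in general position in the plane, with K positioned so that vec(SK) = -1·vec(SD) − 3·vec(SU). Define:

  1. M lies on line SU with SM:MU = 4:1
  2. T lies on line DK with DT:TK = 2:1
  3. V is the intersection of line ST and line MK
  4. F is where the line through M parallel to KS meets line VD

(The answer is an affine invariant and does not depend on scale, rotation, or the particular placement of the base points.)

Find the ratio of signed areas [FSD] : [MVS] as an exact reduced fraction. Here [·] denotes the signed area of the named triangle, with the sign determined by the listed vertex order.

[FSD]:[MVS] = -209/30

Work in coordinates with S = (0, 0), D = (1, 0), U = (0, 1), K = (-1, -3).
1. M lies on line SU with SM:MU = 4:1 ⇒ M = (0, 4/5)
2. T lies on line DK with DT:TK = 2:1 ⇒ T = (-1/3, -2)
3. V is the intersection of line ST and line MK ⇒ V = (4/11, 24/11)
4. F is where the line through M parallel to KS meets line VD ⇒ F = (92/225, 152/75)
2·[FSD] = 152/75, 2·[MVS] = -16/55
[FSD]:[MVS] = 152/75:-16/55 = -209/30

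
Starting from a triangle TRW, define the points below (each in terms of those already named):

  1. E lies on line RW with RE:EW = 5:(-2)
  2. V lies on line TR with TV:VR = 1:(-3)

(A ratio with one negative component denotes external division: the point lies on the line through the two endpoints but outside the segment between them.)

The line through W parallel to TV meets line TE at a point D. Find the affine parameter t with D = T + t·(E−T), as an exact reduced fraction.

Choose coordinates T = (0, 0), R = (1, 0), W = (0, 1).
1. E lies on line RW with RE:EW = 5:(-2) ⇒ E = (-2/3, 5/3)
2. V lies on line TR with TV:VR = 1:(-3) ⇒ V = (-1/2, 0)
through W parallel to TV: direction (-1/2, 0); meets TE at D = (-2/5, 1)
D = T + t·(E−T) with t = 3/5

t = 3/5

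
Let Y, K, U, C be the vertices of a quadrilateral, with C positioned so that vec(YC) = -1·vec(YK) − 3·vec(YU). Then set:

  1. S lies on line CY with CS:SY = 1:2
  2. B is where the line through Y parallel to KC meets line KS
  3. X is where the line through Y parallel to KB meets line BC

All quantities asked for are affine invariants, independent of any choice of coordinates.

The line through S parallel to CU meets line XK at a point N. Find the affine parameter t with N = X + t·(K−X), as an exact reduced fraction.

t = 41/48

Choose coordinates Y = (0, 0), K = (1, 0), U = (0, 1), C = (-1, -3).
1. S lies on line CY with CS:SY = 1:2 ⇒ S = (-2/3, -2)
2. B is where the line through Y parallel to KC meets line KS ⇒ B = (-4, -6)
3. X is where the line through Y parallel to KB meets line BC ⇒ X = (-10, -12)
through S parallel to CU: direction (1, 4); meets XK at N = (-29/48, -7/4)
N = X + t·(K−X) with t = 41/48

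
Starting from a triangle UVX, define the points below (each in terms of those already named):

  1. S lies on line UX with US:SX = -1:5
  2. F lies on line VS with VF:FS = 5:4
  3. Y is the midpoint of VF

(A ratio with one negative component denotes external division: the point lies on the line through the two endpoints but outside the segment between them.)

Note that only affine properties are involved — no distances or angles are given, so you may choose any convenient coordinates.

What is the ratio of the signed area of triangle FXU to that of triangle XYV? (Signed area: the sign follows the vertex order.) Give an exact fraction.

[FXU]:[XYV] = 32/25

Set U = (0, 0), V = (1, 0), X = (0, 1); any affine frame gives the same invariant.
1. S lies on line UX with US:SX = -1:5 ⇒ S = (0, -1/4)
2. F lies on line VS with VF:FS = 5:4 ⇒ F = (4/9, -5/36)
3. Y is the midpoint of VF ⇒ Y = (13/18, -5/72)
2·[FXU] = 4/9, 2·[XYV] = 25/72
[FXU]:[XYV] = 4/9:25/72 = 32/25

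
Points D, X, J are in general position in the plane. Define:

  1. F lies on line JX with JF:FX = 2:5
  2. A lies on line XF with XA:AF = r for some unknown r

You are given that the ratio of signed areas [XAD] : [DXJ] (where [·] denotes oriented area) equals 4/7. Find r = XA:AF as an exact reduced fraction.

r = 4

Work in coordinates with D = (0, 0), X = (1, 0), J = (0, 1).
1. F lies on line JX with JF:FX = 2:5 ⇒ F = (2/7, 5/7)
2. With XA:AF = r, write λ = r/(r+1) so A = X + λ·(F−X); A is affine-linear in λ
Every point depending on A is an affine combination of A and λ-independent points, so each such coordinate is linear in λ; the λ² term in each signed area is a multiple of (F−X)×(F−X) = 0, so 2·[XAD] and 2·[DXJ] are each linear in λ. Evaluating at λ=0 and λ=1:
  2·[XAD] = 5/7·λ,   2·[DXJ] = 1
So [XAD]:[DXJ] = (5/7·λ) / (1). Setting this equal to 4/7:
  5/7·λ = 4/7·(1)  ⇒  λ = 4/5
Then r = λ/(1−λ) = (4/5)/(1/5) = 4. Check: with r = 4, A = (3/7, 4/7) and [XAD]:[DXJ] = 4/7 as required.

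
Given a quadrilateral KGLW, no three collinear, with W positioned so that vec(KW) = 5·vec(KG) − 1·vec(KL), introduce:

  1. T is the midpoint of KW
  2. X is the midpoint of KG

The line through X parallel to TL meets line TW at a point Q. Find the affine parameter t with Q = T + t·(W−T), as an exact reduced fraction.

t = -7/10

Set K = (0, 0), G = (1, 0), L = (0, 1), W = (5, -1); any affine frame gives the same invariant.
1. T is the midpoint of KW ⇒ T = (5/2, -1/2)
2. X is the midpoint of KG ⇒ X = (1/2, 0)
through X parallel to TL: direction (-5/2, 3/2); meets TW at Q = (3/4, -3/20)
Q = T + t·(W−T) with t = -7/10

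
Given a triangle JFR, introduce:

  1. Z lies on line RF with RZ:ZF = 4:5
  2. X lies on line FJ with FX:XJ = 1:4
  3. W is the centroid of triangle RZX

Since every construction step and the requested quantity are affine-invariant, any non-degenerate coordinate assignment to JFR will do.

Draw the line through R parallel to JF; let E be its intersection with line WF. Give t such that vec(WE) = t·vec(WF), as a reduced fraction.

t = -13/14

Set J = (0, 0), F = (1, 0), R = (0, 1); any affine frame gives the same invariant.
1. Z lies on line RF with RZ:ZF = 4:5 ⇒ Z = (4/9, 5/9)
2. X lies on line FJ with FX:XJ = 1:4 ⇒ X = (4/5, 0)
3. W is the centroid of triangle RZX ⇒ W = (56/135, 14/27)
through R parallel to JF: direction (1, 0); meets WF at E = (-9/70, 1)
E = W + t·(F−W) with t = -13/14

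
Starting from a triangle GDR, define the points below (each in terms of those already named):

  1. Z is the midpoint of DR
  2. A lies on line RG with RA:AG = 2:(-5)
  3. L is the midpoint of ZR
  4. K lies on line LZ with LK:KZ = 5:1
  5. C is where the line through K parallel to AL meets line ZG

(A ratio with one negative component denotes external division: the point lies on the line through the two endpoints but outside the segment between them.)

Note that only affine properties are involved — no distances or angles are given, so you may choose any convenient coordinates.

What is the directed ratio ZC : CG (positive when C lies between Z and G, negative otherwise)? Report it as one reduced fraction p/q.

ZC:CG = 1/20

Assign G = (0, 0), D = (1, 0), R = (0, 1) — the answer is frame-independent, so this choice is without loss of generality.
1. Z is the midpoint of DR ⇒ Z = (1/2, 1/2)
2. A lies on line RG with RA:AG = 2:(-5) ⇒ A = (0, 5/3)
3. L is the midpoint of ZR ⇒ L = (1/4, 3/4)
4. K lies on line LZ with LK:KZ = 5:1 ⇒ K = (11/24, 13/24)
5. C is where the line through K parallel to AL meets line ZG ⇒ C = (10/21, 10/21)
C = Z + t·(G−Z) with t = 1/21, so ZC:CG = t:(1−t) = 1/21:20/21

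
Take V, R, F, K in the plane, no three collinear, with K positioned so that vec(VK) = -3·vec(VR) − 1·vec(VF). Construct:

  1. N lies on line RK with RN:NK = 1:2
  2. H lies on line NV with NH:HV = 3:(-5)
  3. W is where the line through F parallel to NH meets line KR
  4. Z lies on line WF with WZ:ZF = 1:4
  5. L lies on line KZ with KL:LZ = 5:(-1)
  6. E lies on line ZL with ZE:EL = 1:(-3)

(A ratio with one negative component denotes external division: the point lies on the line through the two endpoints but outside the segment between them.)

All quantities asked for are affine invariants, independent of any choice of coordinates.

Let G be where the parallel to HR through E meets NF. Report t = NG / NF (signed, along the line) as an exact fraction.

t = 41/104

Set V = (0, 0), R = (1, 0), F = (0, 1), K = (-3, -1); any affine frame gives the same invariant.
1. N lies on line RK with RN:NK = 1:2 ⇒ N = (-1/3, -1/3)
2. H lies on line NV with NH:HV = 3:(-5) ⇒ H = (-5/6, -5/6)
3. W is where the line through F parallel to NH meets line KR ⇒ W = (-5/3, -2/3)
4. Z lies on line WF with WZ:ZF = 1:4 ⇒ Z = (-4/3, -1/3)
5. L lies on line KZ with KL:LZ = 5:(-1) ⇒ L = (-11/12, -1/6)
6. E lies on line ZL with ZE:EL = 1:(-3) ⇒ E = (-37/24, -5/12)
through E parallel to HR: direction (11/6, 5/6); meets NF at G = (-21/104, 5/26)
G = N + t·(F−N) with t = 41/104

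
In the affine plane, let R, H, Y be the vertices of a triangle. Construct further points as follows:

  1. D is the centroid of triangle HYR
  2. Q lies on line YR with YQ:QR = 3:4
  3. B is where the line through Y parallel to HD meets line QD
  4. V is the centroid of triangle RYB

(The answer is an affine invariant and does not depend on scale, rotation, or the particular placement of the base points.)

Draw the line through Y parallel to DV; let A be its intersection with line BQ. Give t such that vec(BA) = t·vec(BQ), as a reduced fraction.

t = -7/2

Assign R = (0, 0), H = (1, 0), Y = (0, 1) — the answer is frame-independent, so this choice is without loss of generality.
1. D is the centroid of triangle HYR ⇒ D = (1/3, 1/3)
2. Q lies on line YR with YQ:QR = 3:4 ⇒ Q = (0, 4/7)
3. B is where the line through Y parallel to HD meets line QD ⇒ B = (-2, 2)
4. V is the centroid of triangle RYB ⇒ V = (-2/3, 1)
through Y parallel to DV: direction (-1, 2/3); meets BQ at A = (-9, 7)
A = B + t·(Q−B) with t = -7/2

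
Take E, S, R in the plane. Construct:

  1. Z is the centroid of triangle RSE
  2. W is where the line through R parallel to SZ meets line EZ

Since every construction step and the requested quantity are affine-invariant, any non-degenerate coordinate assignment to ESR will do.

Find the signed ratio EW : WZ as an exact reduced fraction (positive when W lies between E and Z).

Choose coordinates E = (0, 0), S = (1, 0), R = (0, 1).
1. Z is the centroid of triangle RSE ⇒ Z = (1/3, 1/3)
2. W is where the line through R parallel to SZ meets line EZ ⇒ W = (2/3, 2/3)
W = E + t·(Z−E) with t = 2, so EW:WZ = t:(1−t) = 2:-1

EW:WZ = -2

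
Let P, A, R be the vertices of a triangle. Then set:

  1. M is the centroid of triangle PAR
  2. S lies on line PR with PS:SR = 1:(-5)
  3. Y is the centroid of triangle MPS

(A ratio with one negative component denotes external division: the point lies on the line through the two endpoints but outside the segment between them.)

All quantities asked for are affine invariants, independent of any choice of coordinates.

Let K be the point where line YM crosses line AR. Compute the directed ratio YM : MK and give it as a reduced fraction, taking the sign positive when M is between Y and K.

Set P = (0, 0), A = (1, 0), R = (0, 1); any affine frame gives the same invariant.
1. M is the centroid of triangle PAR ⇒ M = (1/3, 1/3)
2. S lies on line PR with PS:SR = 1:(-5) ⇒ S = (0, -1/4)
3. Y is the centroid of triangle MPS ⇒ Y = (1/9, 1/36)
line YM meets AR at K = (9/19, 10/19)
M = Y + t·(K−Y) with t = 19/31, so YM:MK = 19/31:12/31

YM:MK = 19/12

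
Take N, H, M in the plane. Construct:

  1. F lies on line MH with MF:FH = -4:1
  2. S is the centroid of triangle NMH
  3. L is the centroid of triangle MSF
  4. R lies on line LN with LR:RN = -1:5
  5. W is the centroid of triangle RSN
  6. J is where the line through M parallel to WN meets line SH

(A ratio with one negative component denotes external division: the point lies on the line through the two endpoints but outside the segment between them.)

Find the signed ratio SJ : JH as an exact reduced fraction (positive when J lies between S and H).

SJ:JH = -101/192

Work in coordinates with N = (0, 0), H = (1, 0), M = (0, 1).
1. F lies on line MH with MF:FH = -4:1 ⇒ F = (4/3, -1/3)
2. S is the centroid of triangle NMH ⇒ S = (1/3, 1/3)
3. L is the centroid of triangle MSF ⇒ L = (5/9, 1/3)
4. R lies on line LN with LR:RN = -1:5 ⇒ R = (25/36, 5/12)
5. W is the centroid of triangle RSN ⇒ W = (37/108, 1/4)
6. J is where the line through M parallel to WN meets line SH ⇒ J = (-37/91, 64/91)
J = S + t·(H−S) with t = -101/91, so SJ:JH = t:(1−t) = -101/91:192/91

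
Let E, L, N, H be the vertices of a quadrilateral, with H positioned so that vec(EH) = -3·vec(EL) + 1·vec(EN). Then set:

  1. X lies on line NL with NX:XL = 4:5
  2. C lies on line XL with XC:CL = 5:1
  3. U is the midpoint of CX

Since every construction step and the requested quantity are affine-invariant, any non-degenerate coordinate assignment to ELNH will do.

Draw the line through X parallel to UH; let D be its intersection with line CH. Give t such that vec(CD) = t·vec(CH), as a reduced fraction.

Work in coordinates with E = (0, 0), L = (1, 0), N = (0, 1), H = (-3, 1).
1. X lies on line NL with NX:XL = 4:5 ⇒ X = (4/9, 5/9)
2. C lies on line XL with XC:CL = 5:1 ⇒ C = (49/54, 5/54)
3. U is the midpoint of CX ⇒ U = (73/108, 35/108)
through X parallel to UH: direction (-397/108, 73/108); meets CH at D = (-373/54, 103/54)
D = C + t·(H−C) with t = 2

t = 2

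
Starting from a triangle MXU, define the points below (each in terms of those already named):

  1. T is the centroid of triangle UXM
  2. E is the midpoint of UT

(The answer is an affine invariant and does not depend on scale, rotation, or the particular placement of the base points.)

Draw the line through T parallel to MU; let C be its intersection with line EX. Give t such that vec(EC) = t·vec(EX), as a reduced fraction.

t = 1/5

Choose coordinates M = (0, 0), X = (1, 0), U = (0, 1).
1. T is the centroid of triangle UXM ⇒ T = (1/3, 1/3)
2. E is the midpoint of UT ⇒ E = (1/6, 2/3)
through T parallel to MU: direction (0, 1); meets EX at C = (1/3, 8/15)
C = E + t·(X−E) with t = 1/5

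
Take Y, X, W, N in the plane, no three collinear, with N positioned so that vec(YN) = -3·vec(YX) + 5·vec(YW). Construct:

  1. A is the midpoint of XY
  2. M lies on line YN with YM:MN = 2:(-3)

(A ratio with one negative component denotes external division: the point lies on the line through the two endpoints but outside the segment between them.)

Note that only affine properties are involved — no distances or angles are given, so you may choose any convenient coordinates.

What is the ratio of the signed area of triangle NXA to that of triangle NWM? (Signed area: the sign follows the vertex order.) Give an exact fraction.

[NXA]:[NWM] = 5/18

Set Y = (0, 0), X = (1, 0), W = (0, 1), N = (-3, 5); any affine frame gives the same invariant.
1. A is the midpoint of XY ⇒ A = (1/2, 0)
2. M lies on line YN with YM:MN = 2:(-3) ⇒ M = (6, -10)
2·[NXA] = -5/2, 2·[NWM] = -9
[NXA]:[NWM] = -5/2:-9 = 5/18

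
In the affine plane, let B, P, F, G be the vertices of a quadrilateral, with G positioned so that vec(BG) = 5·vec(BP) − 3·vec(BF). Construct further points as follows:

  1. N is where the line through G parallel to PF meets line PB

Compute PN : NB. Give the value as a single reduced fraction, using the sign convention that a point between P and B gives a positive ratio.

Choose coordinates B = (0, 0), P = (1, 0), F = (0, 1), G = (5, -3).
1. N is where the line through G parallel to PF meets line PB ⇒ N = (2, 0)
N = P + t·(B−P) with t = -1, so PN:NB = t:(1−t) = -1:2

PN:NB = -1/2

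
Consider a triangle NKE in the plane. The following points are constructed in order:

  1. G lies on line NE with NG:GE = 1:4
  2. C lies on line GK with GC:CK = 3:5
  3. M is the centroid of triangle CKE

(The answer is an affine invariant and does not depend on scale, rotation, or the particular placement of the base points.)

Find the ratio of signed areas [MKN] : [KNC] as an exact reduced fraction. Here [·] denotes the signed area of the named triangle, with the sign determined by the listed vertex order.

Choose coordinates N = (0, 0), K = (1, 0), E = (0, 1).
1. G lies on line NE with NG:GE = 1:4 ⇒ G = (0, 1/5)
2. C lies on line GK with GC:CK = 3:5 ⇒ C = (3/8, 1/8)
3. M is the centroid of triangle CKE ⇒ M = (11/24, 3/8)
2·[MKN] = -3/8, 2·[KNC] = -1/8
[MKN]:[KNC] = -3/8:-1/8 = 3

[MKN]:[KNC] = 3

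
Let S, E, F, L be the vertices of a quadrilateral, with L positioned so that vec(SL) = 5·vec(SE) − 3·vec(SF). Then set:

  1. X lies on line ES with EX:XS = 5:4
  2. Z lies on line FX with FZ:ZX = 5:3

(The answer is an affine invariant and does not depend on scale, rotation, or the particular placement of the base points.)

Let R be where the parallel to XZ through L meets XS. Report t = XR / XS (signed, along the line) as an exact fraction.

Set S = (0, 0), E = (1, 0), F = (0, 1), L = (5, -3); any affine frame gives the same invariant.
1. X lies on line ES with EX:XS = 5:4 ⇒ X = (4/9, 0)
2. Z lies on line FX with FZ:ZX = 5:3 ⇒ Z = (5/18, 3/8)
through L parallel to XZ: direction (-1/6, 3/8); meets XS at R = (11/3, 0)
R = X + t·(S−X) with t = -29/4

t = -29/4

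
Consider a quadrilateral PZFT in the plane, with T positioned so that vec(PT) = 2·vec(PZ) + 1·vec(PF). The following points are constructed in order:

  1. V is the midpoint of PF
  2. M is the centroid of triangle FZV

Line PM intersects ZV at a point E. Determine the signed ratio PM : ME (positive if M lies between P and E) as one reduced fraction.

PM:ME = -4

Set P = (0, 0), Z = (1, 0), F = (0, 1), T = (2, 1); any affine frame gives the same invariant.
1. V is the midpoint of PF ⇒ V = (0, 1/2)
2. M is the centroid of triangle FZV ⇒ M = (1/3, 1/2)
line PM meets ZV at E = (1/4, 3/8)
M = P + t·(E−P) with t = 4/3, so PM:ME = 4/3:-1/3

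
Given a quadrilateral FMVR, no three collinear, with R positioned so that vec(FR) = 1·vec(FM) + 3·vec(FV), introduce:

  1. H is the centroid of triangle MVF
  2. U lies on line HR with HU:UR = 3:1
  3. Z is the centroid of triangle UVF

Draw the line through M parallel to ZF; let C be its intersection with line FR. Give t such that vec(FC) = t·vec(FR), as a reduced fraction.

t = 4

Choose coordinates F = (0, 0), M = (1, 0), V = (0, 1), R = (1, 3).
1. H is the centroid of triangle MVF ⇒ H = (1/3, 1/3)
2. U lies on line HR with HU:UR = 3:1 ⇒ U = (5/6, 7/3)
3. Z is the centroid of triangle UVF ⇒ Z = (5/18, 10/9)
through M parallel to ZF: direction (-5/18, -10/9); meets FR at C = (4, 12)
C = F + t·(R−F) with t = 4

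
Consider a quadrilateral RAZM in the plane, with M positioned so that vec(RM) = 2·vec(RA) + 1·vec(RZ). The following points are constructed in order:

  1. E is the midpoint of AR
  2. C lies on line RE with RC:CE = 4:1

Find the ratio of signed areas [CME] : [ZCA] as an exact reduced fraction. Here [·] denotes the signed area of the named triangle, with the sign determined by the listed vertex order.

[CME]:[ZCA] = -1/6

Choose coordinates R = (0, 0), A = (1, 0), Z = (0, 1), M = (2, 1).
1. E is the midpoint of AR ⇒ E = (1/2, 0)
2. C lies on line RE with RC:CE = 4:1 ⇒ C = (2/5, 0)
2·[CME] = -1/10, 2·[ZCA] = 3/5
[CME]:[ZCA] = -1/10:3/5 = -1/6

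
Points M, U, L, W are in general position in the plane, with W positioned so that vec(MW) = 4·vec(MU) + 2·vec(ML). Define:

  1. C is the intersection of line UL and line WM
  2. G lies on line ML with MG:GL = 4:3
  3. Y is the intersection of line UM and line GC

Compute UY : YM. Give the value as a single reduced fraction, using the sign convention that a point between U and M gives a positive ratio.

UY:YM = -3/8

Choose coordinates M = (0, 0), U = (1, 0), L = (0, 1), W = (4, 2).
1. C is the intersection of line UL and line WM ⇒ C = (2/3, 1/3)
2. G lies on line ML with MG:GL = 4:3 ⇒ G = (0, 4/7)
3. Y is the intersection of line UM and line GC ⇒ Y = (8/5, 0)
Y = U + t·(M−U) with t = -3/5, so UY:YM = t:(1−t) = -3/5:8/5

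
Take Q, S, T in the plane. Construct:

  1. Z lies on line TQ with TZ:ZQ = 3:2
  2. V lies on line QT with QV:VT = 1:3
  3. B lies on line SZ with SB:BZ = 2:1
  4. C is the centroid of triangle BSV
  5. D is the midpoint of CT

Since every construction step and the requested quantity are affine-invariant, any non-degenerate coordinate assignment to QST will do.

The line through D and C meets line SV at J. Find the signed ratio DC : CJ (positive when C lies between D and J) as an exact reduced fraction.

DC:CJ = 43/4

Assign Q = (0, 0), S = (1, 0), T = (0, 1) — the answer is frame-independent, so this choice is without loss of generality.
1. Z lies on line TQ with TZ:ZQ = 3:2 ⇒ Z = (0, 2/5)
2. V lies on line QT with QV:VT = 1:3 ⇒ V = (0, 1/4)
3. B lies on line SZ with SB:BZ = 2:1 ⇒ B = (1/3, 4/15)
4. C is the centroid of triangle BSV ⇒ C = (4/9, 31/180)
5. D is the midpoint of CT ⇒ D = (2/9, 211/360)
line DC meets SV at J = (20/43, 23/172)
C = D + t·(J−D) with t = 43/47, so DC:CJ = 43/47:4/47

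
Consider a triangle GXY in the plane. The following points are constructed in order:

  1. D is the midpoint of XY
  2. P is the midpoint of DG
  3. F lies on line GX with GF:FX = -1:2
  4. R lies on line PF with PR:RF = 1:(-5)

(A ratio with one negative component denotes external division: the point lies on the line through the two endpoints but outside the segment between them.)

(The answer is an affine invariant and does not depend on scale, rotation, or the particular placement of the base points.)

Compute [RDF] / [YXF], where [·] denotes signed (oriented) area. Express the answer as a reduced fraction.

[RDF]:[YXF] = -5/32

Choose coordinates G = (0, 0), X = (1, 0), Y = (0, 1).
1. D is the midpoint of XY ⇒ D = (1/2, 1/2)
2. P is the midpoint of DG ⇒ P = (1/4, 1/4)
3. F lies on line GX with GF:FX = -1:2 ⇒ F = (-1, 0)
4. R lies on line PF with PR:RF = 1:(-5) ⇒ R = (9/16, 5/16)
2·[RDF] = 5/16, 2·[YXF] = -2
[RDF]:[YXF] = 5/16:-2 = -5/32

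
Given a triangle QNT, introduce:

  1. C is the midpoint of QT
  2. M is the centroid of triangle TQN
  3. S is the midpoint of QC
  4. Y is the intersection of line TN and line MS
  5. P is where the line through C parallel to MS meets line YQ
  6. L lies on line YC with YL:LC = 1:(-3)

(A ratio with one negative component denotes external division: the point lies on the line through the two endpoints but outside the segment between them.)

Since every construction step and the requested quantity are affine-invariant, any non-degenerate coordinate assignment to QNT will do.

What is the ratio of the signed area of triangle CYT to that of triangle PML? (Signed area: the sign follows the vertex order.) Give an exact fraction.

[CYT]:[PML] = 6/5

Choose coordinates Q = (0, 0), N = (1, 0), T = (0, 1).
1. C is the midpoint of QT ⇒ C = (0, 1/2)
2. M is the centroid of triangle TQN ⇒ M = (1/3, 1/3)
3. S is the midpoint of QC ⇒ S = (0, 1/4)
4. Y is the intersection of line TN and line MS ⇒ Y = (3/5, 2/5)
5. P is where the line through C parallel to MS meets line YQ ⇒ P = (6/5, 4/5)
6. L lies on line YC with YL:LC = 1:(-3) ⇒ L = (9/10, 7/20)
2·[CYT] = 3/10, 2·[PML] = 1/4
[CYT]:[PML] = 3/10:1/4 = 6/5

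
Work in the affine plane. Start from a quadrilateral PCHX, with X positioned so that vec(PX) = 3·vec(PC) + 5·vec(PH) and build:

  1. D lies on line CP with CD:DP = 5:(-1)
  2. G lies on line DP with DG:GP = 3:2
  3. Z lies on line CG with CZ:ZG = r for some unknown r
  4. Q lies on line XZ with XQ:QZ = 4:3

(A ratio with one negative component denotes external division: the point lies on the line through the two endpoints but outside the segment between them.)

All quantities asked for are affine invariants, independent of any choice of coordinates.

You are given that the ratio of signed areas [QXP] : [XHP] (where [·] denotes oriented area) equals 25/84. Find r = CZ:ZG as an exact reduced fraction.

r = 5/3

Work in coordinates with P = (0, 0), C = (1, 0), H = (0, 1), X = (3, 5).
1. D lies on line CP with CD:DP = 5:(-1) ⇒ D = (-1/4, 0)
2. G lies on line DP with DG:GP = 3:2 ⇒ G = (-1/10, 0)
3. With CZ:ZG = r, write λ = r/(r+1) so Z = C + λ·(G−C); Z is affine-linear in λ
4. Q lies on line XZ with XQ:QZ = 4:3 ⇒ Q is an affine combination of earlier points and hence also affine-linear in λ
Every point depending on Z is an affine combination of Z and λ-independent points, so each such coordinate is linear in λ; the λ² term in each signed area is a multiple of (G−C)×(G−C) = 0, so 2·[QXP] and 2·[XHP] are each linear in λ. Evaluating at λ=0 and λ=1:
  2·[QXP] = -22/7·λ + 20/7,   2·[XHP] = 3
So [QXP]:[XHP] = (-22/7·λ + 20/7) / (3). Setting this equal to 25/84:
  -22/7·λ + 20/7 = 25/84·(3)  ⇒  λ = 5/8
Then r = λ/(1−λ) = (5/8)/(3/8) = 5/3. Check: with r = 5/3, Z = (5/16, 0) and [QXP]:[XHP] = 25/84 as required.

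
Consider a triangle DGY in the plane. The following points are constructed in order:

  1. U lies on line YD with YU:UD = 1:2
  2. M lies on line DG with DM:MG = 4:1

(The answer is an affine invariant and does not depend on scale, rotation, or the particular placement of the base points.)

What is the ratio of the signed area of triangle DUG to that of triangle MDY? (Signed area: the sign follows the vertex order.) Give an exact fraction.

[DUG]:[MDY] = 5/6

Work in coordinates with D = (0, 0), G = (1, 0), Y = (0, 1).
1. U lies on line YD with YU:UD = 1:2 ⇒ U = (0, 2/3)
2. M lies on line DG with DM:MG = 4:1 ⇒ M = (4/5, 0)
2·[DUG] = -2/3, 2·[MDY] = -4/5
[DUG]:[MDY] = -2/3:-4/5 = 5/6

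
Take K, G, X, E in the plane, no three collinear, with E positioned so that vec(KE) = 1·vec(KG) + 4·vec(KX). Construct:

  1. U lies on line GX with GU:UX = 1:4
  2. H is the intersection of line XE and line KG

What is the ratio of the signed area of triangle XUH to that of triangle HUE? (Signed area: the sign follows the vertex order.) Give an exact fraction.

Assign K = (0, 0), G = (1, 0), X = (0, 1), E = (1, 4) — the answer is frame-independent, so this choice is without loss of generality.
1. U lies on line GX with GU:UX = 1:4 ⇒ U = (4/5, 1/5)
2. H is the intersection of line XE and line KG ⇒ H = (-1/3, 0)
2·[XUH] = -16/15, 2·[HUE] = 64/15
[XUH]:[HUE] = -16/15:64/15 = -1/4

[XUH]:[HUE] = -1/4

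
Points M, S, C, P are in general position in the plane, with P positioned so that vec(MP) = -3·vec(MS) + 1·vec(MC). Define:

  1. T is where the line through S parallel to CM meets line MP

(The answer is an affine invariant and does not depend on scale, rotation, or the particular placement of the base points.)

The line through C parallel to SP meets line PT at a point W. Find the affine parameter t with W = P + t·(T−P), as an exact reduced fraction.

t = -9/4

Set M = (0, 0), S = (1, 0), C = (0, 1), P = (-3, 1); any affine frame gives the same invariant.
1. T is where the line through S parallel to CM meets line MP ⇒ T = (1, -1/3)
through C parallel to SP: direction (-4, 1); meets PT at W = (-12, 4)
W = P + t·(T−P) with t = -9/4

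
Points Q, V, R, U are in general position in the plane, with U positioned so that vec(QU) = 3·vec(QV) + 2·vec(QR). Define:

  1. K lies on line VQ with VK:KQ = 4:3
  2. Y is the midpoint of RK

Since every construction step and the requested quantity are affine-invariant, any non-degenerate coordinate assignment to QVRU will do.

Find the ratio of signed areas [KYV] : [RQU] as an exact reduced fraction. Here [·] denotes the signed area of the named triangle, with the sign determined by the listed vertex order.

[KYV]:[RQU] = -2/21

Work in coordinates with Q = (0, 0), V = (1, 0), R = (0, 1), U = (3, 2).
1. K lies on line VQ with VK:KQ = 4:3 ⇒ K = (3/7, 0)
2. Y is the midpoint of RK ⇒ Y = (3/14, 1/2)
2·[KYV] = -2/7, 2·[RQU] = 3
[KYV]:[RQU] = -2/7:3 = -2/21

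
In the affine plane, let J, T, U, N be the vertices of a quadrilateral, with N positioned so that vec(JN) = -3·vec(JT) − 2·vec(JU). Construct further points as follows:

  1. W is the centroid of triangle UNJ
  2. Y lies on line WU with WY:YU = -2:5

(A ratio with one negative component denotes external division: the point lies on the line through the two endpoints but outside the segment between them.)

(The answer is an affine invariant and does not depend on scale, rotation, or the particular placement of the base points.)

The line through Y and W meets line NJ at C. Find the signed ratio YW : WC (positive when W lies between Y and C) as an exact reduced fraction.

Work in coordinates with J = (0, 0), T = (1, 0), U = (0, 1), N = (-3, -2).
1. W is the centroid of triangle UNJ ⇒ W = (-1, -1/3)
2. Y lies on line WU with WY:YU = -2:5 ⇒ Y = (-5/3, -11/9)
line YW meets NJ at C = (-3/2, -1)
W = Y + t·(C−Y) with t = 4, so YW:WC = 4:-3

YW:WC = -4/3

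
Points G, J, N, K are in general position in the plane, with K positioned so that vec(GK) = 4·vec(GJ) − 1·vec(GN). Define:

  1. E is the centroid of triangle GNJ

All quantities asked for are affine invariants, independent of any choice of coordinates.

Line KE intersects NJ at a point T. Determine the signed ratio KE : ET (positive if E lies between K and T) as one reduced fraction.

KE:ET = -7

Assign G = (0, 0), J = (1, 0), N = (0, 1), K = (4, -1) — the answer is frame-independent, so this choice is without loss of generality.
1. E is the centroid of triangle GNJ ⇒ E = (1/3, 1/3)
line KE meets NJ at T = (6/7, 1/7)
E = K + t·(T−K) with t = 7/6, so KE:ET = 7/6:-1/6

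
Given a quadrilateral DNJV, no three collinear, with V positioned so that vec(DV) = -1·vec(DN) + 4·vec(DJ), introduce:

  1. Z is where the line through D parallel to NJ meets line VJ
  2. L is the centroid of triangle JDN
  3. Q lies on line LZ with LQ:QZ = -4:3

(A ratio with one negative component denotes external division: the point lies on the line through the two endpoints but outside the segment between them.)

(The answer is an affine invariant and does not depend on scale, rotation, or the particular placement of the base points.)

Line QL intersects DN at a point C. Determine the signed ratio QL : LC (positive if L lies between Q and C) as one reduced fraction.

Choose coordinates D = (0, 0), N = (1, 0), J = (0, 1), V = (-1, 4).
1. Z is where the line through D parallel to NJ meets line VJ ⇒ Z = (1/2, -1/2)
2. L is the centroid of triangle JDN ⇒ L = (1/3, 1/3)
3. Q lies on line LZ with LQ:QZ = -4:3 ⇒ Q = (1, -3)
line QL meets DN at C = (2/5, 0)
L = Q + t·(C−Q) with t = 10/9, so QL:LC = 10/9:-1/9

QL:LC = -10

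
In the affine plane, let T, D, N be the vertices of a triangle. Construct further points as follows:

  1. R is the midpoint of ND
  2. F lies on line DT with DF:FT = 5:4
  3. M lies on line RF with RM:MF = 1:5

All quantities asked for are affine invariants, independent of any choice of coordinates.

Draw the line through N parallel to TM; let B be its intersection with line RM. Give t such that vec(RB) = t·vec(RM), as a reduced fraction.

Set T = (0, 0), D = (1, 0), N = (0, 1); any affine frame gives the same invariant.
1. R is the midpoint of ND ⇒ R = (1/2, 1/2)
2. F lies on line DT with DF:FT = 5:4 ⇒ F = (4/9, 0)
3. M lies on line RF with RM:MF = 1:5 ⇒ M = (53/108, 5/12)
through N parallel to TM: direction (53/108, 5/12); meets RM at B = (265/432, 73/48)
B = R + t·(M−R) with t = -49/4

t = -49/4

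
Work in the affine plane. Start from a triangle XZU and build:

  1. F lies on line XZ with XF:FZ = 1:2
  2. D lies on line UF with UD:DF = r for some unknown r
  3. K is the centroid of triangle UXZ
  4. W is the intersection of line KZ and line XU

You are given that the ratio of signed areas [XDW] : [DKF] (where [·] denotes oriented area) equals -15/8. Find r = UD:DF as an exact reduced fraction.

r = 5/4

Work in coordinates with X = (0, 0), Z = (1, 0), U = (0, 1).
1. F lies on line XZ with XF:FZ = 1:2 ⇒ F = (1/3, 0)
2. With UD:DF = r, write λ = r/(r+1) so D = U + λ·(F−U); D is affine-linear in λ
3. K is the centroid of triangle UXZ ⇒ K = (1/3, 1/3)
4. W is the intersection of line KZ and line XU ⇒ W = (0, 1/2)
Every point depending on D is an affine combination of D and λ-independent points, so each such coordinate is linear in λ; the λ² term in each signed area is a multiple of (F−U)×(F−U) = 0, so 2·[XDW] and 2·[DKF] are each linear in λ. Evaluating at λ=0 and λ=1:
  2·[XDW] = 1/6·λ,   2·[DKF] = 1/9·λ − 1/9
So [XDW]:[DKF] = (1/6·λ) / (1/9·λ − 1/9). Setting this equal to -15/8:
  1/6·λ = -15/8·(1/9·λ − 1/9)  ⇒  λ = 5/9
Then r = λ/(1−λ) = (5/9)/(4/9) = 5/4. Check: with r = 5/4, D = (5/27, 4/9) and [XDW]:[DKF] = -15/8 as required.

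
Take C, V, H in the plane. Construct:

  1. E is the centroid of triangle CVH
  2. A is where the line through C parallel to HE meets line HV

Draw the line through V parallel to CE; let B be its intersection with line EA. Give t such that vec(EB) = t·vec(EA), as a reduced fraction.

Set C = (0, 0), V = (1, 0), H = (0, 1); any affine frame gives the same invariant.
1. E is the centroid of triangle CVH ⇒ E = (1/3, 1/3)
2. A is where the line through C parallel to HE meets line HV ⇒ A = (-1, 2)
through V parallel to CE: direction (1/3, 1/3); meets EA at B = (7/9, -2/9)
B = E + t·(A−E) with t = -1/3

t = -1/3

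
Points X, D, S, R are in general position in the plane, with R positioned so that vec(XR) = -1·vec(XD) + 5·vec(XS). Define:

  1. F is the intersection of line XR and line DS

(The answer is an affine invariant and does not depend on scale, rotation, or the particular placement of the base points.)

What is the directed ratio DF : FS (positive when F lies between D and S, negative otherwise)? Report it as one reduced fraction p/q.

Choose coordinates X = (0, 0), D = (1, 0), S = (0, 1), R = (-1, 5).
1. F is the intersection of line XR and line DS ⇒ F = (-1/4, 5/4)
F = D + t·(S−D) with t = 5/4, so DF:FS = t:(1−t) = 5/4:-1/4

DF:FS = -5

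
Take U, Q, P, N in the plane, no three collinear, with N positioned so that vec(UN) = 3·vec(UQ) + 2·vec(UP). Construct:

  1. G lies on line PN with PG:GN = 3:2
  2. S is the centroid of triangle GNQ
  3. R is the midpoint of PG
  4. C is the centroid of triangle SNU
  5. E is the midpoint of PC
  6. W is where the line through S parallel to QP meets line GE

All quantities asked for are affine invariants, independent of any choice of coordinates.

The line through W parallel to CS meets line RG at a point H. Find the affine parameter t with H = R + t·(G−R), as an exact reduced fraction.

Choose coordinates U = (0, 0), Q = (1, 0), P = (0, 1), N = (3, 2).
1. G lies on line PN with PG:GN = 3:2 ⇒ G = (9/5, 8/5)
2. S is the centroid of triangle GNQ ⇒ S = (29/15, 6/5)
3. R is the midpoint of PG ⇒ R = (9/10, 13/10)
4. C is the centroid of triangle SNU ⇒ C = (74/45, 16/15)
5. E is the midpoint of PC ⇒ E = (37/45, 31/30)
6. W is where the line through S parallel to QP meets line GE ⇒ W = (3401/2085, 1044/695)
through W parallel to CS: direction (13/45, 2/15); meets RG at H = (1359/695, 1148/695)
H = R + t·(G−R) with t = 163/139

t = 163/139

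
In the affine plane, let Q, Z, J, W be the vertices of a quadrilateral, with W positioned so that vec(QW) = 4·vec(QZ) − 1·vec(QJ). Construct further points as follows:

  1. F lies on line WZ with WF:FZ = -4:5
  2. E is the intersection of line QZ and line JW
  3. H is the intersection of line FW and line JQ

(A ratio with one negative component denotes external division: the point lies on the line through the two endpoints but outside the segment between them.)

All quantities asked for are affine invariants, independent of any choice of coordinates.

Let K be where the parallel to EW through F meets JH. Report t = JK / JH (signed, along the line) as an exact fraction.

t = -3

Assign Q = (0, 0), Z = (1, 0), J = (0, 1), W = (4, -1) — the answer is frame-independent, so this choice is without loss of generality.
1. F lies on line WZ with WF:FZ = -4:5 ⇒ F = (16, -5)
2. E is the intersection of line QZ and line JW ⇒ E = (2, 0)
3. H is the intersection of line FW and line JQ ⇒ H = (0, 1/3)
through F parallel to EW: direction (2, -1); meets JH at K = (0, 3)
K = J + t·(H−J) with t = -3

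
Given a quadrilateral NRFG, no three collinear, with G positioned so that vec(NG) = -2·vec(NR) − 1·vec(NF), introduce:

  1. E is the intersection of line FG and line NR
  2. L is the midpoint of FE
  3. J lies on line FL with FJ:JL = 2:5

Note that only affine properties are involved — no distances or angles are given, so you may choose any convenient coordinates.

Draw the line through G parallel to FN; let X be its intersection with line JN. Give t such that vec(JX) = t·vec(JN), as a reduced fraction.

t = -13

Work in coordinates with N = (0, 0), R = (1, 0), F = (0, 1), G = (-2, -1).
1. E is the intersection of line FG and line NR ⇒ E = (-1, 0)
2. L is the midpoint of FE ⇒ L = (-1/2, 1/2)
3. J lies on line FL with FJ:JL = 2:5 ⇒ J = (-1/7, 6/7)
through G parallel to FN: direction (0, -1); meets JN at X = (-2, 12)
X = J + t·(N−J) with t = -13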